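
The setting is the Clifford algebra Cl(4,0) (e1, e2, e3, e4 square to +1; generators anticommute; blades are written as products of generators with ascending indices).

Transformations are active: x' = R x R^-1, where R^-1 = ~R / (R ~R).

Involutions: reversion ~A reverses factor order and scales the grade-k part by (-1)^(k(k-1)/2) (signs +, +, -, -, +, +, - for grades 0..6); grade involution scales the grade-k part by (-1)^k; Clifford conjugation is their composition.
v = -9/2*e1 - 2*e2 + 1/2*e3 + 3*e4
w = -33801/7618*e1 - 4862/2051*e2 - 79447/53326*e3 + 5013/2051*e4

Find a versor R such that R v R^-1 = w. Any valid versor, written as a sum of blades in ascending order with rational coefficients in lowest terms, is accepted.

Here q(v) = q(w) = 67/2; the classical choice R = v + w = -34041/3809*e1 - 8964/2051*e2 - 26392/26663*e3 + 11166/2051*e4 then realises v -> w under the sandwich.
Answer: -34041/3809*e1 - 8964/2051*e2 - 26392/26663*e3 + 11166/2051*e4


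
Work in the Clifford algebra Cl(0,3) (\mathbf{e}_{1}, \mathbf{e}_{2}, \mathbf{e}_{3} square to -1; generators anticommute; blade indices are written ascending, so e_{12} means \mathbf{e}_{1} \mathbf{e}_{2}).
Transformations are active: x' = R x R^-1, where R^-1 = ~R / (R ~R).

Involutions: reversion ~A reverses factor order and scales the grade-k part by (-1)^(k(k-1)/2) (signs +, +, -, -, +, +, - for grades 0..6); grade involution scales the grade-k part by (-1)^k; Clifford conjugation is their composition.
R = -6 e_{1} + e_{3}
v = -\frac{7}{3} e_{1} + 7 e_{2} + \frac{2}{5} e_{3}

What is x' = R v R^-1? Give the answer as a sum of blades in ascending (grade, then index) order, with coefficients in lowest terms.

~R = -6 e_{1} + e_{3}, and R ~R = -37, so R^-1 = ~R / (-37).
R v = -\frac{72}{5} - 42 e_{12} - \frac{1}{15} e_{13} - 7 e_{23}
Answer: -\frac{1297}{555} e_{1} - 7 e_{2} + \frac{14}{37} e_{3}


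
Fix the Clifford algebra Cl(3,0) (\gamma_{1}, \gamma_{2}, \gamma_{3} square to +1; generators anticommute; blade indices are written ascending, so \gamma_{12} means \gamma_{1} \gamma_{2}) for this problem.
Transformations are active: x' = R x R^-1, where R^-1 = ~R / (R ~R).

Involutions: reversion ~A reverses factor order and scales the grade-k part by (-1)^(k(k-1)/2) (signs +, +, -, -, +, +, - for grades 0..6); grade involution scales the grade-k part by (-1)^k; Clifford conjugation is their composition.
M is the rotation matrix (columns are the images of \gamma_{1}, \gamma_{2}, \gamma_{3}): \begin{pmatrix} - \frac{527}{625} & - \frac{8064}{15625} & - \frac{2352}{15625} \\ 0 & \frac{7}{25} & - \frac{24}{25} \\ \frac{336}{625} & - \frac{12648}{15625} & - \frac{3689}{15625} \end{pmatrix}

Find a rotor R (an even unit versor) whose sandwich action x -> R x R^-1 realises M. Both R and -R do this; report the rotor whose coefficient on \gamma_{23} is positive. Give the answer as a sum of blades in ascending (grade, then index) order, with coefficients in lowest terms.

Method: write R = a + b12*\gamma_{12} + b13*\gamma_{13} + b23*\gamma_{23} with a^2 + b12^2 + b13^2 + b23^2 = 1 (so R^-1 = ~R). Expanding the columns R e_j ~R gives tr M = 4a^2 - 1 and, from the antisymmetric part, M21 - M12 = -4a*b12, M13 - M31 = 4a*b13, M32 - M23 = -4a*b23.
Here tr M = -\frac{12489}{15625}, so a^2 = (1 + tr M)/4 = \frac{784}{15625} and a = ±\frac{28}{125}. Taking a = \frac{28}{125}: M21 - M12 = \frac{8064}{15625}, M13 - M31 = -\frac{10752}{15625}, M32 - M23 = \frac{2352}{15625}, giving b12 = -\frac{72}{125}, b13 = -\frac{96}{125}, b23 = -\frac{21}{125}, i.e. R = \frac{28}{125} - \frac{72}{125} \gamma_{12} - \frac{96}{125} \gamma_{13} - \frac{21}{125} \gamma_{23}.
Its \gamma_{23} coefficient is negative, so report the other preimage -R.
Answer: -\frac{28}{125} + \frac{72}{125} \gamma_{12} + \frac{96}{125} \gamma_{13} + \frac{21}{125} \gamma_{23}. Uniqueness: Spin(3) -> SO(3) maps R and -R to the same rotation of trace -\frac{12489}{15625}; fixing the sign of the \gamma_{23} coefficient removes the ambiguity.


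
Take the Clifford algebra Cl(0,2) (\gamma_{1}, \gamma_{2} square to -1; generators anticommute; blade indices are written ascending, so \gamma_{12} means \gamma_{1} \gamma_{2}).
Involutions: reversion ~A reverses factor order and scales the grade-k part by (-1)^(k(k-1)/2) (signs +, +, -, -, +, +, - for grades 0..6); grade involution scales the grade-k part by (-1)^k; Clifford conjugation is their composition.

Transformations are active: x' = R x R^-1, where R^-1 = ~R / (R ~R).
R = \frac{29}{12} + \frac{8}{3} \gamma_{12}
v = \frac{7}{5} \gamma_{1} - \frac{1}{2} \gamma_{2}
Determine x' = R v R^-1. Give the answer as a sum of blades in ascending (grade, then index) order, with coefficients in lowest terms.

~R = \frac{29}{12} - \frac{8}{3} \gamma_{12}, and R ~R = \frac{1865}{144}, so R^-1 = ~R / (\frac{1865}{144}).
R v = \frac{283}{60} \gamma_{1} + \frac{101}{40} \gamma_{2}
Answer: \frac{3359}{9325} \gamma_{1} + \frac{26899}{18650} \gamma_{2}


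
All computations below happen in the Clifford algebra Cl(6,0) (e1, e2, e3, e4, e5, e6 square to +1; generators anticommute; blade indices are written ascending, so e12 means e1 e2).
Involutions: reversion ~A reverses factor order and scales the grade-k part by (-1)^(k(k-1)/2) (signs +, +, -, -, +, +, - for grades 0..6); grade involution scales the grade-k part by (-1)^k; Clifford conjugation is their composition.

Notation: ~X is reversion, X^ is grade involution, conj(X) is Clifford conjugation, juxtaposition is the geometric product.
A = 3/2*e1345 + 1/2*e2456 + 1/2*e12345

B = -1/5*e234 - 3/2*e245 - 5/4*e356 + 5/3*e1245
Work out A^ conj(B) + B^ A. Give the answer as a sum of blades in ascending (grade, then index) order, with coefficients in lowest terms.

first term: -5/6*e3 - 3/4*e6 + 3/4*e13 + 1/10*e15 + 5/6*e16 - 5/2*e23 - 9/4*e123 - 3/10*e125 - 15/8*e146 - 5/8*e234 - 1/10*e356 + 5/8*e1246
second term: 5/6*e3 - 3/4*e6 + 3/4*e13 + 1/10*e15 - 5/6*e16 + 5/2*e23 + 9/4*e123 + 3/10*e125 + 15/8*e146 + 5/8*e234 + 1/10*e356 - 5/8*e1246
Answer: -3/2*e6 + 3/2*e13 + 1/5*e15


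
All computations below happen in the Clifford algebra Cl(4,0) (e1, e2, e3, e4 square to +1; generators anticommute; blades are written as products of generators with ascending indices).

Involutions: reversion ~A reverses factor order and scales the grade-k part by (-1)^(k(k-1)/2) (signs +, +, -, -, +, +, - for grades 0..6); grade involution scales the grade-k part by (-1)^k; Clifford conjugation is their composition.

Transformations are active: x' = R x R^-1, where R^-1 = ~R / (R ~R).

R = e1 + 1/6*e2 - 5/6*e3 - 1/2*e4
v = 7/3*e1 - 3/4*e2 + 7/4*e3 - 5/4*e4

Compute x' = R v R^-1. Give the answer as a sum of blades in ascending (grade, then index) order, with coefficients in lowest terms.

~R = e1 + 1/6*e2 - 5/6*e3 - 1/2*e4, and R ~R = 71/36, so R^-1 = ~R / (71/36).
R v = 11/8 - 41/36*e1 e2 + 133/36*e1 e3 - 1/12*e1 e4 - 1/3*e2 e3 - 7/12*e2 e4 + 23/12*e3 e4
Answer: -200/213*e1 + 279/284*e2 - 827/284*e3 + 157/284*e4


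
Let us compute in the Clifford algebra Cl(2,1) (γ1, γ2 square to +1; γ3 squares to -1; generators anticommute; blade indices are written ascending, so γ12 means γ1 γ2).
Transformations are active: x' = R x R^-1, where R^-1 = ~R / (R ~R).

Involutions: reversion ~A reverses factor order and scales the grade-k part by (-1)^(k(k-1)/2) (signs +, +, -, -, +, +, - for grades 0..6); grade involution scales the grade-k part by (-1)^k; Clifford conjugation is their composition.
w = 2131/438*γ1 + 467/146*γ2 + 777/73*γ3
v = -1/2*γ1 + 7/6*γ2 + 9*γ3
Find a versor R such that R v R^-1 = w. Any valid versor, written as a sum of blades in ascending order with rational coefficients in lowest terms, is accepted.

R = v + w = 956/219*γ1 + 956/219*γ2 + 1434/73*γ3 works: the equal norms (-1429/18) guarantee its sandwich swaps v into w.
Answer: 956/219*γ1 + 956/219*γ2 + 1434/73*γ3


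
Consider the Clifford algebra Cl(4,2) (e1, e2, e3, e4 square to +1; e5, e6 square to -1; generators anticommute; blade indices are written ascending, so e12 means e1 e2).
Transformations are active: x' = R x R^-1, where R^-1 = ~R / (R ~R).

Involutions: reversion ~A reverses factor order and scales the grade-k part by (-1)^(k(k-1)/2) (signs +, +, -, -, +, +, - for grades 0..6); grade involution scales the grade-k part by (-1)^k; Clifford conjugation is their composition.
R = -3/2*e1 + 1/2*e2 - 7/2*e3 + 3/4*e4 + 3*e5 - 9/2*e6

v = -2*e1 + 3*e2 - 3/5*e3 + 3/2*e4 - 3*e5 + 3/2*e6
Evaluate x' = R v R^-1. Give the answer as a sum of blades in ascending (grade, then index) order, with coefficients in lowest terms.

~R = -3/2*e1 + 1/2*e2 - 7/2*e3 + 3/4*e4 + 3*e5 - 9/2*e6, and R ~R = -223/16, so R^-1 = ~R / (-223/16).
R v = 939/40 - 7/2*e12 - 61/10*e13 - 3/4*e14 + 21/2*e15 - 45/4*e16 + 51/5*e23 - 3/2*e24 - 21/2*e25 + 57/4*e26 - 24/5*e34 + 123/10*e35 - 159/20*e36 - 27/4*e45 + 63/8*e46 - 9*e56
Answer: 7864/1115*e1 - 5223/1115*e2 + 2763/223*e3 - 8979/2230*e4 - 7923/1115*e5 + 30459/2230*e6


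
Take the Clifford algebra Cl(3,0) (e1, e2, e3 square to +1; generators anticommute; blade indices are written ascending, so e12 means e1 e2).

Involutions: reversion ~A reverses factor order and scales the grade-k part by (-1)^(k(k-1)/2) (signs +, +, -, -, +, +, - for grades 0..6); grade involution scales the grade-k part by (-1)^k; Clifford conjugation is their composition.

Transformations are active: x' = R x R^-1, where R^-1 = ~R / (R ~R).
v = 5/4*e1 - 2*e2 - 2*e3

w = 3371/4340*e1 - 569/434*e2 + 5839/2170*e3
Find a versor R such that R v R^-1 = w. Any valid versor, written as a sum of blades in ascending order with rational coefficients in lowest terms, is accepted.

Take R = v + w = 2199/1085*e1 - 1437/434*e2 + 1499/2170*e3. Because q(v) = q(w) = 153/16, conjugation by R sends v exactly to w.
Answer: 2199/1085*e1 - 1437/434*e2 + 1499/2170*e3


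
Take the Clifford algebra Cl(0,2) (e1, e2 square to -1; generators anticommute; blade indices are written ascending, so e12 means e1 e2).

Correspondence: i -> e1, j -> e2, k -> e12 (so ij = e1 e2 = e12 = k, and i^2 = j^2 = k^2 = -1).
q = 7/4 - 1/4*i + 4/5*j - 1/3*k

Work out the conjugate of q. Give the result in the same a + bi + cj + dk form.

In blades: q = 7/4 - 1/4*e1 + 4/5*e2 - 1/3*e12.
Conjugation here is Clifford conjugation: the scalar is fixed and the grade-1 and grade-2 blades all flip sign, giving 7/4 + 1/4*e1 - 4/5*e2 + 1/3*e12; translating back:
Answer: 7/4 + 1/4*i - 4/5*j + 1/3*k


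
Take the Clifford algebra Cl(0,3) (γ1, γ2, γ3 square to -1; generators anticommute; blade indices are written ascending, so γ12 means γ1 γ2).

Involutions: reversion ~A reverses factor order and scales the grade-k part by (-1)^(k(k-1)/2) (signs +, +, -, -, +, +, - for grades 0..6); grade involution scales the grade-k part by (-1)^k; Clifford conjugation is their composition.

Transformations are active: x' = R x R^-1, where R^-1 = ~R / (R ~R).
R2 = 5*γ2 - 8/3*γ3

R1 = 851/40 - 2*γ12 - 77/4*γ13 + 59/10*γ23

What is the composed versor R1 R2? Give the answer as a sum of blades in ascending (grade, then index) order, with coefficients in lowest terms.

Distribute over the terms of R2 (each basis-blade product reordered to ascending indices, repeated generators contracted through their squares):
R1 (5*γ2) = 10*γ1 + 851/8*γ2 + 59/2*γ3 + 385/4*γ123
R1 (-8/3*γ3) = -154/3*γ1 + 236/15*γ2 - 851/15*γ3 + 16/3*γ123
Summing the partial products and collecting blades:
Answer: -124/3*γ1 + 14653/120*γ2 - 817/30*γ3 + 1219/12*γ123


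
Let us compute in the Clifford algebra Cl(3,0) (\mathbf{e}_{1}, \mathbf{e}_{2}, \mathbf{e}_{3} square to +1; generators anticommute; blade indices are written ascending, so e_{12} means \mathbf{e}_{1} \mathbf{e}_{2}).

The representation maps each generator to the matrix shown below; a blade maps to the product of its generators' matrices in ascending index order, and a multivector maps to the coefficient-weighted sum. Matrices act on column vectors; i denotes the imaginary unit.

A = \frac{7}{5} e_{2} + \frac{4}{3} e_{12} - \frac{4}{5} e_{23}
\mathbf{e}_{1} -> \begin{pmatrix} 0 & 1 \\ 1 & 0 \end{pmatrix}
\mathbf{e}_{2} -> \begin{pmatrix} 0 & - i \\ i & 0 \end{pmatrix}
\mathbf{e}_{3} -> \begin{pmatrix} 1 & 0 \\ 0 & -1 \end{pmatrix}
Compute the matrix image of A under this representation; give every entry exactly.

Bivector images (products of the table entries): rho(e_{12}) = rho(\mathbf{e}_{1})rho(\mathbf{e}_{2}) = \begin{pmatrix} i & 0 \\ 0 & - i \end{pmatrix}; rho(e_{23}) = rho(\mathbf{e}_{2})rho(\mathbf{e}_{3}) = \begin{pmatrix} 0 & i \\ i & 0 \end{pmatrix}.
M = (\frac{7}{5})*rho(e_{2}) + (\frac{4}{3})*rho(e_{12}) + (-\frac{4}{5})*rho(e_{23}), summed entrywise:
Answer: \begin{pmatrix} \frac{4 i}{3} & - \frac{11 i}{5} \\ \frac{3 i}{5} & - \frac{4 i}{3} \end{pmatrix}


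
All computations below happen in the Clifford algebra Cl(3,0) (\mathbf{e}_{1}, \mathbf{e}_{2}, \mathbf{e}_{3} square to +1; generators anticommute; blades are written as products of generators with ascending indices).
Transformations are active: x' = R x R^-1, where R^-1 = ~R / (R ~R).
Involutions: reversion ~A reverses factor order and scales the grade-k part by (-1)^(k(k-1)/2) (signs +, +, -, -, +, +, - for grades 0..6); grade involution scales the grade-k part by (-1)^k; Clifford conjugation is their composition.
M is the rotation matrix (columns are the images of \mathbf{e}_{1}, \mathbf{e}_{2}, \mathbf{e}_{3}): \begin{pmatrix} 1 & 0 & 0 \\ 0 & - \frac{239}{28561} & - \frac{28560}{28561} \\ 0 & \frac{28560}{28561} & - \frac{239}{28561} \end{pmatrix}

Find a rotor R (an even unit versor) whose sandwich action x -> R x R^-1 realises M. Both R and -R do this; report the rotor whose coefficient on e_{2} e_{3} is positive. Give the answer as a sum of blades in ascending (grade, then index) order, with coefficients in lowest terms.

Method: write R = a + b12*e_{1} e_{2} + b13*e_{1} e_{3} + b23*e_{2} e_{3} with a^2 + b12^2 + b13^2 + b23^2 = 1 (so R^-1 = ~R). Expanding the columns R e_j ~R gives tr M = 4a^2 - 1 and, from the antisymmetric part, M21 - M12 = -4a*b12, M13 - M31 = 4a*b13, M32 - M23 = -4a*b23.
Here tr M = \frac{28083}{28561}, so a^2 = (1 + tr M)/4 = \frac{14161}{28561} and a = ±\frac{119}{169}. Taking a = \frac{119}{169}: M21 - M12 = 0, M13 - M31 = 0, M32 - M23 = \frac{57120}{28561}, giving b12 = 0, b13 = 0, b23 = -\frac{120}{169}, i.e. R = \frac{119}{169} - \frac{120}{169} e_{2} e_{3}.
Its e_{2} e_{3} coefficient is negative, so report the other preimage -R.
Answer: -\frac{119}{169} + \frac{120}{169} e_{2} e_{3}. Why the constraint matters: R and -R act identically through the sandwich — M has trace \frac{28083}{28561} either way — so only the sign condition on e_{2} e_{3} picks one of the two preimages.


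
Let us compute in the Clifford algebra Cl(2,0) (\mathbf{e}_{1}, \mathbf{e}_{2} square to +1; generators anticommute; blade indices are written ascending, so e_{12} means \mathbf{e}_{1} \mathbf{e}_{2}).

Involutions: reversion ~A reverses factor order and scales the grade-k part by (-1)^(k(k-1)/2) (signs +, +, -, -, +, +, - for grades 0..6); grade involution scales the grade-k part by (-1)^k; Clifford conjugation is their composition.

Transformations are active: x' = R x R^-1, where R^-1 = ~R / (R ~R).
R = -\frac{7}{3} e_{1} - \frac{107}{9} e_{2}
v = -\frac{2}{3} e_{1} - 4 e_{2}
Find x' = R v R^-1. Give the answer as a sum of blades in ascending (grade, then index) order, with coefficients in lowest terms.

~R = -\frac{7}{3} e_{1} - \frac{107}{9} e_{2}, and R ~R = \frac{11890}{81}, so R^-1 = ~R / (\frac{11890}{81}).
R v = \frac{442}{9} + \frac{38}{27} e_{12}
Answer: -\frac{15956}{17835} e_{1} - \frac{23514}{5945} e_{2}


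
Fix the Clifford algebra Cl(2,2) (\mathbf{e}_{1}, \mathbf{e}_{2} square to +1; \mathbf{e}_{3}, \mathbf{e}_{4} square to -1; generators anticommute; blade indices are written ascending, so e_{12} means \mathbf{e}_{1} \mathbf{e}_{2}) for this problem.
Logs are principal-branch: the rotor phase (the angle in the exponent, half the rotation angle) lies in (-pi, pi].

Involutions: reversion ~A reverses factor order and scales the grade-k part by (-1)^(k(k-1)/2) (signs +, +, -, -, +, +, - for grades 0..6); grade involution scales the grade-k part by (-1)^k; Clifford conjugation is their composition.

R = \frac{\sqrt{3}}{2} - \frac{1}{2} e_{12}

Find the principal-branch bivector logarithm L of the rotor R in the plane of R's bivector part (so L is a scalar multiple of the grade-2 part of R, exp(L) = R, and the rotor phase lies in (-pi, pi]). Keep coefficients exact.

The scalar part of R is \frac{\sqrt{3}}{2}, which fixes the principal-branch rotor phase; the unit plane is then the bivector part divided by the sine of that phase, and L is that plane scaled by the phase.
Concretely: cos(phase) = \frac{\sqrt{3}}{2} gives phase = ±\frac{\pi}{6}, and since phase/sin(phase) is even the sign is immaterial: L = (phase/sin(phase)) * <R>_2 = (\frac{\pi}{3}) * <R>_2.
Answer: - \frac{\pi}{6} e_{12}


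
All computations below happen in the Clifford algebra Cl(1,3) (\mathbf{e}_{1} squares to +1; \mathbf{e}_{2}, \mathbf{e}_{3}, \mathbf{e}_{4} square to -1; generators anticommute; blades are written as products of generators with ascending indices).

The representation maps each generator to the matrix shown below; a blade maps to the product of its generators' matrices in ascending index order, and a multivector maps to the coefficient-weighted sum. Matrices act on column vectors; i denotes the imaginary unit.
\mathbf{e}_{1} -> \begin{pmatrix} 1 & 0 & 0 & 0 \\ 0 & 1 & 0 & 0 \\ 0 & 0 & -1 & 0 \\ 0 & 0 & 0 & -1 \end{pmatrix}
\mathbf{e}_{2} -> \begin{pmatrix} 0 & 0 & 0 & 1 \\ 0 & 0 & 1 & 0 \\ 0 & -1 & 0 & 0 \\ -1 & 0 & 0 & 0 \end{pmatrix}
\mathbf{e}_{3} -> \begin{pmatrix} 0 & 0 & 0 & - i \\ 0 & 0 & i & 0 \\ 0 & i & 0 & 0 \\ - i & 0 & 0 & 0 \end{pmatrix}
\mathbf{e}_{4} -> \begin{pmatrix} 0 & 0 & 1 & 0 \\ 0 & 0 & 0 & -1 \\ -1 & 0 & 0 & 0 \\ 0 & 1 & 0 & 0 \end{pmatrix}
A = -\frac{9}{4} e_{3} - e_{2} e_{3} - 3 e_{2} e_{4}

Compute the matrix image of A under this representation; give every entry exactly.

Bivector images (products of the table entries): rho(e_{2} e_{3}) = rho(\mathbf{e}_{2})rho(\mathbf{e}_{3}) = \begin{pmatrix} - i & 0 & 0 & 0 \\ 0 & i & 0 & 0 \\ 0 & 0 & - i & 0 \\ 0 & 0 & 0 & i \end{pmatrix}; rho(e_{2} e_{4}) = rho(\mathbf{e}_{2})rho(\mathbf{e}_{4}) = \begin{pmatrix} 0 & 1 & 0 & 0 \\ -1 & 0 & 0 & 0 \\ 0 & 0 & 0 & 1 \\ 0 & 0 & -1 & 0 \end{pmatrix}.
M = (-\frac{9}{4})*rho(e_{3}) + (-1)*rho(e_{2} e_{3}) + (-3)*rho(e_{2} e_{4}), summed entrywise:
Answer: \begin{pmatrix} i & -3 & 0 & \frac{9 i}{4} \\ 3 & - i & - \frac{9 i}{4} & 0 \\ 0 & - \frac{9 i}{4} & i & -3 \\ \frac{9 i}{4} & 0 & 3 & - i \end{pmatrix}


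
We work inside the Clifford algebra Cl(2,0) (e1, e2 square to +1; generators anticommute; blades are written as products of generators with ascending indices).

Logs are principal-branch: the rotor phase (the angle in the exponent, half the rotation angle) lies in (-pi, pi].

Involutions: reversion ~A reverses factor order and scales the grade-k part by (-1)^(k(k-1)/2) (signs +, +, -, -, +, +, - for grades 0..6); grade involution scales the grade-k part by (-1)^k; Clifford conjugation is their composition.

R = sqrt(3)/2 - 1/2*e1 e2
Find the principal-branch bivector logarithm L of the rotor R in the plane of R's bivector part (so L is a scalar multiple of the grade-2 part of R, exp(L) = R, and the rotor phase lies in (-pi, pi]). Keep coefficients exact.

The scalar part of R is sqrt(3)/2, which fixes the principal-branch rotor phase; the unit plane is then the bivector part divided by the sine of that phase, and L is that plane scaled by the phase.
Concretely: cos(phase) = sqrt(3)/2 gives phase = ±pi/6, and since phase/sin(phase) is even the sign is immaterial: L = (phase/sin(phase)) * <R>_2 = (pi/3) * <R>_2.
Answer: -pi/6*e1 e2


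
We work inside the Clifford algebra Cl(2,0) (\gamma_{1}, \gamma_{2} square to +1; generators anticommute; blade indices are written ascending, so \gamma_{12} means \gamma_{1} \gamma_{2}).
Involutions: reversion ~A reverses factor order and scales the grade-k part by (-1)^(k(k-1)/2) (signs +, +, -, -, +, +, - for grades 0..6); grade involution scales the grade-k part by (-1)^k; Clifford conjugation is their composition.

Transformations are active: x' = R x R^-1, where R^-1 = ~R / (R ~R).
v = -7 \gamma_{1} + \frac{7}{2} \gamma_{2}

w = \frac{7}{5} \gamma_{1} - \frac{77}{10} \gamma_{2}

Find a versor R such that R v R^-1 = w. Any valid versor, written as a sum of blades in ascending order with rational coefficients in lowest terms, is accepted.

The midline construction: v and w both square to \frac{245}{4}, so reflecting in their sum -\frac{28}{5} \gamma_{1} - \frac{21}{5} \gamma_{2} exchanges them.
Answer: -\frac{28}{5} \gamma_{1} - \frac{21}{5} \gamma_{2}


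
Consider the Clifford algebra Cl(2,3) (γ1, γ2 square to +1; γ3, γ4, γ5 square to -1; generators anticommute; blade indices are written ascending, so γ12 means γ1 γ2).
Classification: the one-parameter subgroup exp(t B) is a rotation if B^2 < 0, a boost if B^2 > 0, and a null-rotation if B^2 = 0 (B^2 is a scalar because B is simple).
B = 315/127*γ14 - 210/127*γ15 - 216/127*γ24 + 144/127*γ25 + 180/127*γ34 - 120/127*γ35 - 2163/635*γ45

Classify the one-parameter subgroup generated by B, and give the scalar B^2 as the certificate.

B^2 term by term: the squares give (315/127)^2*(γ14)^2 + (-210/127)^2*(γ15)^2 + (-216/127)^2*(γ24)^2 + (144/127)^2*(γ25)^2 + (180/127)^2*(γ34)^2 + (-120/127)^2*(γ35)^2 + (-2163/635)^2*(γ45)^2 = 99225/16129*(+1) + 44100/16129*(+1) + 46656/16129*(+1) + 20736/16129*(+1) + 32400/16129*(-1) + 14400/16129*(-1) + 4678569/403225*(-1) = -36/25 (each basis 2-blade squares to minus the product of its generators' squares); cross terms between blades sharing an index anticommute and cancel; the commuting (index-disjoint) pairs give grade-4 terms 2*c*c'*(blade product), which cancel blade by blade — γ1245: -90720/16129 + 90720/16129 = 0; γ1345: 75600/16129 - 75600/16129 = 0; γ2345: -51840/16129 + 51840/16129 = 0 — confirming B is simple. So B^2 = -36/25.
Answer: rotation, certificate B^2 = -36/25. The scalar -36/25 is the complete invariant here: its sign names the subgroup type.


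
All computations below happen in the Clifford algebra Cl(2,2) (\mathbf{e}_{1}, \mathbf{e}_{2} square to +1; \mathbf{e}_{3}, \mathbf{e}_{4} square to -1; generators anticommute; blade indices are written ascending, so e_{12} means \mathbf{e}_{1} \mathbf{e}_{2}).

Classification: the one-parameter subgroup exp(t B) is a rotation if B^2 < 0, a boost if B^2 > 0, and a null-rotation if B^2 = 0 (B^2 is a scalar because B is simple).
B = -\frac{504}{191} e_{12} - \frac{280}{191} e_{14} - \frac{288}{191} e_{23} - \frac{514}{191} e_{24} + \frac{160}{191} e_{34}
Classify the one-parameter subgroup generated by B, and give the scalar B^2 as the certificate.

B^2 term by term: the squares give (-\frac{504}{191})^2*(e_{12})^2 + (-\frac{280}{191})^2*(e_{14})^2 + (-\frac{288}{191})^2*(e_{23})^2 + (-\frac{514}{191})^2*(e_{24})^2 + (\frac{160}{191})^2*(e_{34})^2 = \frac{254016}{36481}*(-1) + \frac{78400}{36481}*(+1) + \frac{82944}{36481}*(+1) + \frac{264196}{36481}*(+1) + \frac{25600}{36481}*(-1) = 4 (each basis 2-blade squares to minus the product of its generators' squares); cross terms between blades sharing an index anticommute and cancel; the commuting (index-disjoint) pairs give grade-4 terms 2*c*c'*(blade product), which cancel blade by blade — e_{1234}: -\frac{161280}{36481} + \frac{161280}{36481} = 0 — confirming B is simple. So B^2 = 4.
Answer: boost, certificate B^2 = 4. The scalar 4 is the complete invariant here: its sign names the subgroup type.


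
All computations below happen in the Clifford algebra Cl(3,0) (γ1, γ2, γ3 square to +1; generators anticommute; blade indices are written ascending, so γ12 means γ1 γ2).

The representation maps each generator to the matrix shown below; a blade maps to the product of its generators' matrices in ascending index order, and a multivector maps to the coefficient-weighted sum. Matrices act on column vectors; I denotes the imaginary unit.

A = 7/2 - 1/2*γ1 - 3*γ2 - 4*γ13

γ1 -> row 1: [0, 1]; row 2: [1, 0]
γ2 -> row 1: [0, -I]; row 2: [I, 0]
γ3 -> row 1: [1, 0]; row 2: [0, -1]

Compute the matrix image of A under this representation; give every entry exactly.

Bivector images (products of the table entries): rho(γ13) = rho(γ1)rho(γ3) = row 1: [0, -1]; row 2: [1, 0].
M = (7/2)*1 + (-1/2)*rho(γ1) + (-3)*rho(γ2) + (-4)*rho(γ13), summed entrywise (1 is the identity matrix):
Answer: row 1: [7/2, 7/2 + 3*I]; row 2: [-9/2 - 3*I, 7/2]


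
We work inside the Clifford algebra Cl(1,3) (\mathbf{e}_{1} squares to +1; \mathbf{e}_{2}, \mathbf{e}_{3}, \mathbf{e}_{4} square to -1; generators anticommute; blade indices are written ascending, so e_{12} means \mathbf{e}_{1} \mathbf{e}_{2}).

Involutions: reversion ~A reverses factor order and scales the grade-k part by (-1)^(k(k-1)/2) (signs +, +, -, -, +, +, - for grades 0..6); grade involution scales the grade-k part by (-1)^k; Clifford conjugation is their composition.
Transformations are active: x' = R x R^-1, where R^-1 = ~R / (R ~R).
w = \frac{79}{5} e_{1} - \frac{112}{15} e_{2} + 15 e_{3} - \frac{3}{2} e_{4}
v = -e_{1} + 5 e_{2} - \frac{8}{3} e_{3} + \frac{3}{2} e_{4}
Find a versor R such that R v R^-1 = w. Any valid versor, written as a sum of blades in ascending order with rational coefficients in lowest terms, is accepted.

R = v + w = \frac{74}{5} e_{1} - \frac{37}{15} e_{2} + \frac{37}{3} e_{3} works: the equal norms (-\frac{1201}{36}) guarantee its sandwich swaps v into w.
Answer: \frac{74}{5} e_{1} - \frac{37}{15} e_{2} + \frac{37}{3} e_{3}


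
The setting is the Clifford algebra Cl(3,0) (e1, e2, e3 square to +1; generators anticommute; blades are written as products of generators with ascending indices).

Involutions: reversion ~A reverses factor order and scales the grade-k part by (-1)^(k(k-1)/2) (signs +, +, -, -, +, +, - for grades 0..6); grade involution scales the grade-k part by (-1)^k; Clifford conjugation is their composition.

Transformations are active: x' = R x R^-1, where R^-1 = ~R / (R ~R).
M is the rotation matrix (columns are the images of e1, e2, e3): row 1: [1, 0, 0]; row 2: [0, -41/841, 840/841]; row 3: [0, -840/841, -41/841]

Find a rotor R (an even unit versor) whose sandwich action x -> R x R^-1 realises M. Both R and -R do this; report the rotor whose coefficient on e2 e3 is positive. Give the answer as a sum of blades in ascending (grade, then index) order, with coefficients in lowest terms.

Method: write R = a + b12*e1 e2 + b13*e1 e3 + b23*e2 e3 with a^2 + b12^2 + b13^2 + b23^2 = 1 (so R^-1 = ~R). Expanding the columns R e_j ~R gives tr M = 4a^2 - 1 and, from the antisymmetric part, M21 - M12 = -4a*b12, M13 - M31 = 4a*b13, M32 - M23 = -4a*b23.
Here tr M = 759/841, so a^2 = (1 + tr M)/4 = 400/841 and a = ±20/29. Taking a = 20/29: M21 - M12 = 0, M13 - M31 = 0, M32 - M23 = -1680/841, giving b12 = 0, b13 = 0, b23 = 21/29, i.e. R = 20/29 + 21/29*e2 e3.
Its e2 e3 coefficient is already positive.
Answer: 20/29 + 21/29*e2 e3. Uniqueness: Spin(3) -> SO(3) maps R and -R to the same rotation of trace 759/841; fixing the sign of the e2 e3 coefficient removes the ambiguity.


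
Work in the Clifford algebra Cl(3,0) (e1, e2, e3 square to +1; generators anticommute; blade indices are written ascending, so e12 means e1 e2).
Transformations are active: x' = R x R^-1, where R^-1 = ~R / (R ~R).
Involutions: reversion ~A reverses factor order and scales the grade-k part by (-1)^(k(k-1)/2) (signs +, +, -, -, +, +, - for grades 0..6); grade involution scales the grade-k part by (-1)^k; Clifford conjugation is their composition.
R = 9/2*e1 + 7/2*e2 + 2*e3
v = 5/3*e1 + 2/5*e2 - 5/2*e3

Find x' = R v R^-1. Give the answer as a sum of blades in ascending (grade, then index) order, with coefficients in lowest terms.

~R = 9/2*e1 + 7/2*e2 + 2*e3, and R ~R = 73/2, so R^-1 = ~R / (73/2).
R v = 39/10 - 121/30*e12 - 175/12*e13 - 191/20*e23
Answer: -772/1095*e1 + 127/365*e2 + 2137/730*e3


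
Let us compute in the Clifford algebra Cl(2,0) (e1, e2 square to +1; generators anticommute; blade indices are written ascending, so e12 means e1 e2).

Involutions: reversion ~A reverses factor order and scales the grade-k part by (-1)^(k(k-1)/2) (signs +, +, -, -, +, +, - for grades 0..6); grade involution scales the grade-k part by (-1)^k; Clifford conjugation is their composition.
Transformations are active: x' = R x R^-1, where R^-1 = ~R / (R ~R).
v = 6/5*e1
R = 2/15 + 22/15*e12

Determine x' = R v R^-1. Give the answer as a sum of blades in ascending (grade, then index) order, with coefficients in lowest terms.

~R = 2/15 - 22/15*e12, and R ~R = 488/225, so R^-1 = ~R / (488/225).
R v = 4/25*e1 - 44/25*e2
Answer: -72/61*e1 - 66/305*e2


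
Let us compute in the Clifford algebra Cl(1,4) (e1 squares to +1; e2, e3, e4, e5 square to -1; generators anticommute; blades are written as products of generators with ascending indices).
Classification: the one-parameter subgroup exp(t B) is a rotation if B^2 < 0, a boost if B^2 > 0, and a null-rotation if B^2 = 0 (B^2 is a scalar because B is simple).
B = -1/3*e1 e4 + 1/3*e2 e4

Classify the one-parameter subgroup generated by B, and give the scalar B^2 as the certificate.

B^2 term by term: the squares give (-1/3)^2*(e1 e4)^2 + (1/3)^2*(e2 e4)^2 = 1/9*(+1) + 1/9*(-1) = 0 (each basis 2-blade squares to minus the product of its generators' squares); cross terms between blades sharing an index anticommute and cancel. So B^2 = 0.
Answer: null-rotation, certificate B^2 = 0. One invariant decides it: the square 0 survives every conjugation, and its sign is exactly the classification.


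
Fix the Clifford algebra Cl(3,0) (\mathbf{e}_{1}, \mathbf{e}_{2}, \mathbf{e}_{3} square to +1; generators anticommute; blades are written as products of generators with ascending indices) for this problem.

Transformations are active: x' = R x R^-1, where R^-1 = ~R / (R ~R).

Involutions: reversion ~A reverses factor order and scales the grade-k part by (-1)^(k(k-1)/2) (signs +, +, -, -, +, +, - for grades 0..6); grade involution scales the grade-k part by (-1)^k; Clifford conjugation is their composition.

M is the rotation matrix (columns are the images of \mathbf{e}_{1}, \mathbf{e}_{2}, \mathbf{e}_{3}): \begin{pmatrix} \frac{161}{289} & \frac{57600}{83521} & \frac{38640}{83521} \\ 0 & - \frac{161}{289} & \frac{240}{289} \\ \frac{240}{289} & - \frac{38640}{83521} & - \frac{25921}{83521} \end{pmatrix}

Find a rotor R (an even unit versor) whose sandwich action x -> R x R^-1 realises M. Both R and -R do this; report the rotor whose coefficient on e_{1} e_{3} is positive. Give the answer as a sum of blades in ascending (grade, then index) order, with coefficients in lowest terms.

Method: write R = a + b12*e_{1} e_{2} + b13*e_{1} e_{3} + b23*e_{2} e_{3} with a^2 + b12^2 + b13^2 + b23^2 = 1 (so R^-1 = ~R). Expanding the columns R e_j ~R gives tr M = 4a^2 - 1 and, from the antisymmetric part, M21 - M12 = -4a*b12, M13 - M31 = 4a*b13, M32 - M23 = -4a*b23.
Here tr M = -\frac{25921}{83521}, so a^2 = (1 + tr M)/4 = \frac{14400}{83521} and a = ±\frac{120}{289}. Taking a = \frac{120}{289}: M21 - M12 = -\frac{57600}{83521}, M13 - M31 = -\frac{30720}{83521}, M32 - M23 = -\frac{108000}{83521}, giving b12 = \frac{120}{289}, b13 = -\frac{64}{289}, b23 = \frac{225}{289}, i.e. R = \frac{120}{289} + \frac{120}{289} e_{1} e_{2} - \frac{64}{289} e_{1} e_{3} + \frac{225}{289} e_{2} e_{3}.
Its e_{1} e_{3} coefficient is negative, so report the other preimage -R.
Answer: -\frac{120}{289} - \frac{120}{289} e_{1} e_{2} + \frac{64}{289} e_{1} e_{3} - \frac{225}{289} e_{2} e_{3}. Recall the cover is two-to-one: with M of trace -\frac{25921}{83521}, both preimages act alike, and the stated e_{1} e_{3} sign chooses the sheet.


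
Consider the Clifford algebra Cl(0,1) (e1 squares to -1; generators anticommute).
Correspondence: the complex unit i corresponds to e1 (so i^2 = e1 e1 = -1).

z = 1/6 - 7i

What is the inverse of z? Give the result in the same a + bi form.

In blades: z = 1/6 - 7*e1.
With qbar = 1/6 + 7*e1 (scalar fixed, mapped units negated), z qbar = 1765/36 (the sum of squared coefficients), so z^-1 = qbar / (1765/36) = 6/1765 + 252/1765*e1; translating back:
Answer: 6/1765 + 252/1765*i


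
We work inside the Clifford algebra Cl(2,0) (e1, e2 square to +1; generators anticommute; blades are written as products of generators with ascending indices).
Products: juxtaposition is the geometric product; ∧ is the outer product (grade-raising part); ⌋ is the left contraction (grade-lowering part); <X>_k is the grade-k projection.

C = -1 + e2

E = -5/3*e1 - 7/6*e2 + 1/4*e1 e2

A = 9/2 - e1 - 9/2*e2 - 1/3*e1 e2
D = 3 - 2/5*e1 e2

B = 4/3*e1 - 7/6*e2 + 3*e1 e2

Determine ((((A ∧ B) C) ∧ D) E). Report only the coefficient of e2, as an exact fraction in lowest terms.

step 1: 6*e1 - 21/4*e2 + 62/3*e1 e2
step 2: -21/4 + 44/3*e1 + 21/4*e2 - 44/3*e1 e2
step 3: -63/4 + 44*e1 + 63/4*e2 - 419/10*e1 e2
step 4: -2437/30 + 17087/240*e1 - 971/24*e2 - 1393/48*e1 e2
Answer: -971/24


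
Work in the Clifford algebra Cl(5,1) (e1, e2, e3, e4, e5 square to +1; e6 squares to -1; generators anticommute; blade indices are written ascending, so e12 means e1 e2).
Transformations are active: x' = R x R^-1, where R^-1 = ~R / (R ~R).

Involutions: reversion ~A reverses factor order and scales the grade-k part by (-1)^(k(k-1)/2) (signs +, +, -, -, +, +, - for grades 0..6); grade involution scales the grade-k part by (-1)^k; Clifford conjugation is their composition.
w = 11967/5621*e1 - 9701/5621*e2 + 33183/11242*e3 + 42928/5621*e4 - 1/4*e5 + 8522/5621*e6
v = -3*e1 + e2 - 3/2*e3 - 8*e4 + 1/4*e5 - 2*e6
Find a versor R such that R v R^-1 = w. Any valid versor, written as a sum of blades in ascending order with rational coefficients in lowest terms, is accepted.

Since q(v) = q(w) = 1157/16, the sum R = v + w = -4896/5621*e1 - 4080/5621*e2 + 8160/5621*e3 - 2040/5621*e4 - 2720/5621*e6 does the job whenever invertible.
Answer: -4896/5621*e1 - 4080/5621*e2 + 8160/5621*e3 - 2040/5621*e4 - 2720/5621*e6


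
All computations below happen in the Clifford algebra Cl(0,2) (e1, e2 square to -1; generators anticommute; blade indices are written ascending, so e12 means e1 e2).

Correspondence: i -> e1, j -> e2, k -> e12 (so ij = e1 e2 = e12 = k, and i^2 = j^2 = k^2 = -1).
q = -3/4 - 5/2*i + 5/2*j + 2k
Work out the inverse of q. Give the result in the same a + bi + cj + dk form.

In blades: q = -3/4 - 5/2*e1 + 5/2*e2 + 2*e12.
With qbar = -3/4 + 5/2*e1 - 5/2*e2 - 2*e12 (scalar fixed, mapped units negated), q qbar = 273/16 (the sum of squared coefficients), so q^-1 = qbar / (273/16) = -4/91 + 40/273*e1 - 40/273*e2 - 32/273*e12; translating back:
Answer: -4/91 + 40/273*i - 40/273*j - 32/273*k


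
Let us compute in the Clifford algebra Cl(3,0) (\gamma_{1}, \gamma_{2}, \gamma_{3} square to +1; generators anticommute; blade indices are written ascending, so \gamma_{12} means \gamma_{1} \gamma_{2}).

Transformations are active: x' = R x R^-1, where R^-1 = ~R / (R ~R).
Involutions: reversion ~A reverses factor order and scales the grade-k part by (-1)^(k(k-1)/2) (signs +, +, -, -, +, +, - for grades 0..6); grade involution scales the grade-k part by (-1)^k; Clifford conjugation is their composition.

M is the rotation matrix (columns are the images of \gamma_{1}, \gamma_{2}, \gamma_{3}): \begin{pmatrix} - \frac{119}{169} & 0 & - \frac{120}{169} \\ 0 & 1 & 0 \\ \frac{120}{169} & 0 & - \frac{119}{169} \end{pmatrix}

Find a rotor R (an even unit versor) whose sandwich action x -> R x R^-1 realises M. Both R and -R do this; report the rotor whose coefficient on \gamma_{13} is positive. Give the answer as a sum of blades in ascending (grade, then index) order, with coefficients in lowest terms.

Method: write R = a + b12*\gamma_{12} + b13*\gamma_{13} + b23*\gamma_{23} with a^2 + b12^2 + b13^2 + b23^2 = 1 (so R^-1 = ~R). Expanding the columns R e_j ~R gives tr M = 4a^2 - 1 and, from the antisymmetric part, M21 - M12 = -4a*b12, M13 - M31 = 4a*b13, M32 - M23 = -4a*b23.
Here tr M = -\frac{69}{169}, so a^2 = (1 + tr M)/4 = \frac{25}{169} and a = ±\frac{5}{13}. Taking a = \frac{5}{13}: M21 - M12 = 0, M13 - M31 = -\frac{240}{169}, M32 - M23 = 0, giving b12 = 0, b13 = -\frac{12}{13}, b23 = 0, i.e. R = \frac{5}{13} - \frac{12}{13} \gamma_{13}.
Its \gamma_{13} coefficient is negative, so report the other preimage -R.
Answer: -\frac{5}{13} + \frac{12}{13} \gamma_{13}. Why the constraint matters: R and -R act identically through the sandwich — M has trace -\frac{69}{169} either way — so only the sign condition on \gamma_{13} picks one of the two preimages.


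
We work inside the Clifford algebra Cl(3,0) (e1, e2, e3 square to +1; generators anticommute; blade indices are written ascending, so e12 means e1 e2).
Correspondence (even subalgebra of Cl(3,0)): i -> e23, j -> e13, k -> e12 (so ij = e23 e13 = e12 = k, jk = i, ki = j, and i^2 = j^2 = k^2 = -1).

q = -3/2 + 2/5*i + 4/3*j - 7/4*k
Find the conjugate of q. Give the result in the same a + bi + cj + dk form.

In blades: q = -3/2 - 7/4*e12 + 4/3*e13 + 2/5*e23.
Quaternion conjugation is reversion on the even subalgebra: the scalar is fixed and every grade-2 blade flips sign, giving -3/2 + 7/4*e12 - 4/3*e13 - 2/5*e23; translating back:
Answer: -3/2 - 2/5*i - 4/3*j + 7/4*k


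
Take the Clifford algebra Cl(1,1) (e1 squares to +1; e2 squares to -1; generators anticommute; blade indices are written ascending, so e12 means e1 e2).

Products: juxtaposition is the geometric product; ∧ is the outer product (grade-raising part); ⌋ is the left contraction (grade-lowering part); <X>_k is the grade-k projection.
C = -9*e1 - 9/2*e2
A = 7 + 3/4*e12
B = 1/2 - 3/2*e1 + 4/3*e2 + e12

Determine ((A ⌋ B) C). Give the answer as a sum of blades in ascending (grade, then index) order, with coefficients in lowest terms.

step 1: 17/4 - 21/2*e1 + 28/3*e2 + 7*e12
step 2: 273/2 - 27/4*e1 + 351/8*e2 + 525/4*e12
Answer: 273/2 - 27/4*e1 + 351/8*e2 + 525/4*e12


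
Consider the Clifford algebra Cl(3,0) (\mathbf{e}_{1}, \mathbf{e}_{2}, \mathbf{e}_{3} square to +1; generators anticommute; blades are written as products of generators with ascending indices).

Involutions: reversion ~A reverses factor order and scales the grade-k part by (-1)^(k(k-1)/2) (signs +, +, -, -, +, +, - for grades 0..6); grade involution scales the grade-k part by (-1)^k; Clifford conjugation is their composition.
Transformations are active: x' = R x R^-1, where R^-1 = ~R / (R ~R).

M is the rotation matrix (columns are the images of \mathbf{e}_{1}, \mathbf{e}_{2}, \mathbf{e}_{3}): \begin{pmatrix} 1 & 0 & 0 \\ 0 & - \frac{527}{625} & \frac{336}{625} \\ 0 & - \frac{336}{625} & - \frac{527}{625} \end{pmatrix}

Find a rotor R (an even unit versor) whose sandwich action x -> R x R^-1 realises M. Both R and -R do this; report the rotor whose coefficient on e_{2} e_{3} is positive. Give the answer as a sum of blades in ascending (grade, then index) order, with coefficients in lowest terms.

Method: write R = a + b12*e_{1} e_{2} + b13*e_{1} e_{3} + b23*e_{2} e_{3} with a^2 + b12^2 + b13^2 + b23^2 = 1 (so R^-1 = ~R). Expanding the columns R e_j ~R gives tr M = 4a^2 - 1 and, from the antisymmetric part, M21 - M12 = -4a*b12, M13 - M31 = 4a*b13, M32 - M23 = -4a*b23.
Here tr M = -\frac{429}{625}, so a^2 = (1 + tr M)/4 = \frac{49}{625} and a = ±\frac{7}{25}. Taking a = \frac{7}{25}: M21 - M12 = 0, M13 - M31 = 0, M32 - M23 = -\frac{672}{625}, giving b12 = 0, b13 = 0, b23 = \frac{24}{25}, i.e. R = \frac{7}{25} + \frac{24}{25} e_{2} e_{3}.
Its e_{2} e_{3} coefficient is already positive.
Answer: \frac{7}{25} + \frac{24}{25} e_{2} e_{3}. Key observation: the double cover Spin(3) -> SO(3) sends R and -R to the same matrix (trace -\frac{429}{625} here), so the stated sign of the e_{2} e_{3} coefficient is what selects one sheet.


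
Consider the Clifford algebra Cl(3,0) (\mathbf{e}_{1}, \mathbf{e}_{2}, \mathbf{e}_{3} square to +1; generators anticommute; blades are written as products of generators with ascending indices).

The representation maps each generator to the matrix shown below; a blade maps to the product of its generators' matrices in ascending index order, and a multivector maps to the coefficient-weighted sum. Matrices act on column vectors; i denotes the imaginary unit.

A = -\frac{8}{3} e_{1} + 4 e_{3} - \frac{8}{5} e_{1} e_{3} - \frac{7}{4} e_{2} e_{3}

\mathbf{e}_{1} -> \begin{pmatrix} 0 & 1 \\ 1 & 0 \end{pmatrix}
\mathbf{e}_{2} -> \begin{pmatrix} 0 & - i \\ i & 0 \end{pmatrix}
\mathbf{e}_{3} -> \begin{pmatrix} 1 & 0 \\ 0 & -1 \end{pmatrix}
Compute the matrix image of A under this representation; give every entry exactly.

Bivector images (products of the table entries): rho(e_{1} e_{3}) = rho(\mathbf{e}_{1})rho(\mathbf{e}_{3}) = \begin{pmatrix} 0 & -1 \\ 1 & 0 \end{pmatrix}; rho(e_{2} e_{3}) = rho(\mathbf{e}_{2})rho(\mathbf{e}_{3}) = \begin{pmatrix} 0 & i \\ i & 0 \end{pmatrix}.
M = (-\frac{8}{3})*rho(e_{1}) + (4)*rho(e_{3}) + (-\frac{8}{5})*rho(e_{1} e_{3}) + (-\frac{7}{4})*rho(e_{2} e_{3}), summed entrywise:
Answer: \begin{pmatrix} 4 & - \frac{16}{15} - \frac{7 i}{4} \\ - \frac{64}{15} - \frac{7 i}{4} & -4 \end{pmatrix}
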